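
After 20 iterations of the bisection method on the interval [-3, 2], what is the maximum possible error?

Bisection error bound: |error| ≤ (b-a)/2^n
|error| ≤ (2 - (-3))/2^20 = 5/2^20
|error| ≤ 0.0000047684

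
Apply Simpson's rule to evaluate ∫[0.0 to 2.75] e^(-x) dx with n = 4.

f(x) = e^(-x)
a = 0.0, b = 2.75, n = 4
h = (b - a)/n = 0.687500

Simpson's rule: (h/3)[f(x₀) + 4f(x₁) + 2f(x₂) + ... + f(xₙ)]

x_0 = 0.0000, f(x_0) = 1.000000, coefficient = 1
x_1 = 0.6875, f(x_1) = 0.502832, coefficient = 4
x_2 = 1.3750, f(x_2) = 0.252840, coefficient = 2
x_3 = 2.0625, f(x_3) = 0.127136, coefficient = 4
x_4 = 2.7500, f(x_4) = 0.063928, coefficient = 1

I ≈ (0.687500/3) × 4.089476 = 0.937172
Exact value: 0.936072
Error: 0.001100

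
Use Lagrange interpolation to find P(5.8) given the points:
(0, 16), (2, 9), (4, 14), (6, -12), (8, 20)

Lagrange interpolation formula:
P(x) = Σ yᵢ × Lᵢ(x)
where Lᵢ(x) = Π_{j≠i} (x - xⱼ)/(xᵢ - xⱼ)

L_0(5.8) = (5.8 - 2)/(0 - 2) × (5.8 - 4)/(0 - 4) × (5.8 - 6)/(0 - 6) × (5.8 - 8)/(0 - 8) = 0.007838
L_1(5.8) = (5.8 - 0)/(2 - 0) × (5.8 - 4)/(2 - 4) × (5.8 - 6)/(2 - 6) × (5.8 - 8)/(2 - 8) = -0.047850
L_2(5.8) = (5.8 - 0)/(4 - 0) × (5.8 - 2)/(4 - 2) × (5.8 - 6)/(4 - 6) × (5.8 - 8)/(4 - 8) = 0.151525
L_3(5.8) = (5.8 - 0)/(6 - 0) × (5.8 - 2)/(6 - 2) × (5.8 - 4)/(6 - 4) × (5.8 - 8)/(6 - 8) = 0.909150
L_4(5.8) = (5.8 - 0)/(8 - 0) × (5.8 - 2)/(8 - 2) × (5.8 - 4)/(8 - 4) × (5.8 - 6)/(8 - 6) = -0.020663

P(5.8) = 16×L_0(5.8) + 9×L_1(5.8) + 14×L_2(5.8) + (-12)×L_3(5.8) + 20×L_4(5.8)
P(5.8) = -9.506950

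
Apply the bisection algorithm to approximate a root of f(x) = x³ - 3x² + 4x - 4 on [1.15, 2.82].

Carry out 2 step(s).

f(x) = x³ - 3x² + 4x - 4
Initial interval: [1.15, 2.82]

Iteration 1:
  c_1 = (1.150000 + 2.820000)/2 = 1.985000
  f(c_1) = f(1.985000) = -0.059328
  f(a) × f(c) ≥ 0, new interval: [1.985000, 2.820000]
Iteration 2:
  c_2 = (1.985000 + 2.820000)/2 = 2.402500
  f(c_2) = f(2.402500) = 2.161226
  f(a) × f(c) < 0, new interval: [1.985000, 2.402500]

After 2 iteration(s), the approximation is c_2 = 2.402500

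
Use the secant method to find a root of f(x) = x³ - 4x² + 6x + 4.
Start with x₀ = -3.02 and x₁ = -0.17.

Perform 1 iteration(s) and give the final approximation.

f(x) = x³ - 4x² + 6x + 4
x₀ = -3.02, x₁ = -0.17

Secant formula: x_{n+1} = x_n - f(x_n)(x_n - x_{n-1})/(f(x_n) - f(x_{n-1}))

Iteration 1:
  f(-3.020000) = -78.145208
  f(-0.170000) = 2.859487
  x_2 = -0.170000 - 2.859487×(-0.170000 - (-3.020000))/(2.859487 - (-78.145208))
       = -0.270606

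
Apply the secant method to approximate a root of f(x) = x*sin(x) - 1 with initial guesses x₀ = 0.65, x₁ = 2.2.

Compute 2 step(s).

f(x) = x*sin(x) - 1
x₀ = 0.65, x₁ = 2.2

Secant formula: x_{n+1} = x_n - f(x_n)(x_n - x_{n-1})/(f(x_n) - f(x_{n-1}))

Iteration 1:
  f(0.650000) = -0.606629
  f(2.200000) = 0.778692
  x_2 = 2.200000 - 0.778692×(2.200000 - 0.650000)/(0.778692 - (-0.606629))
       = 1.328741
Iteration 2:
  f(2.200000) = 0.778692
  f(1.328741) = 0.290005
  x_3 = 1.328741 - 0.290005×(1.328741 - 2.200000)/(0.290005 - 0.778692)
       = 0.811704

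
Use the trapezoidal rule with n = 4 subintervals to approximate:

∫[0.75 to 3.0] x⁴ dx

f(x) = x⁴
a = 0.75, b = 3.0, n = 4
h = (b - a)/n = 0.562500

Trapezoidal rule: (h/2)[f(x₀) + 2f(x₁) + 2f(x₂) + ... + f(xₙ)]

x_0 = 0.7500, f(x_0) = 0.316406, coefficient = 1
x_1 = 1.3125, f(x_1) = 2.967545, coefficient = 2
x_2 = 1.8750, f(x_2) = 12.359619, coefficient = 2
x_3 = 2.4375, f(x_3) = 35.300308, coefficient = 2
x_4 = 3.0000, f(x_4) = 81.000000, coefficient = 1

I ≈ (0.562500/2) × 182.571350 = 51.348192
Exact value: 48.552539
Error: 2.795653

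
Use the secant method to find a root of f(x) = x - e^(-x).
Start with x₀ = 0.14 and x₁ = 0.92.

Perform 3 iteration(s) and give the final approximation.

f(x) = x - e^(-x)
x₀ = 0.14, x₁ = 0.92

Secant formula: x_{n+1} = x_n - f(x_n)(x_n - x_{n-1})/(f(x_n) - f(x_{n-1}))

Iteration 1:
  f(0.140000) = -0.729358
  f(0.920000) = 0.521481
  x_2 = 0.920000 - 0.521481×(0.920000 - 0.140000)/(0.521481 - (-0.729358))
       = 0.594814
Iteration 2:
  f(0.920000) = 0.521481
  f(0.594814) = 0.043149
  x_3 = 0.594814 - 0.043149×(0.594814 - 0.920000)/(0.043149 - 0.521481)
       = 0.565480
Iteration 3:
  f(0.594814) = 0.043149
  f(0.565480) = -0.002607
  x_4 = 0.565480 - (-0.002607)×(0.565480 - 0.594814)/(-0.002607 - 0.043149)
       = 0.567152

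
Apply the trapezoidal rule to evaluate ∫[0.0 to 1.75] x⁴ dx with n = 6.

f(x) = x⁴
a = 0.0, b = 1.75, n = 6
h = (b - a)/n = 0.291667

Trapezoidal rule: (h/2)[f(x₀) + 2f(x₁) + 2f(x₂) + ... + f(xₙ)]

x_0 = 0.0000, f(x_0) = 0.000000, coefficient = 1
x_1 = 0.2917, f(x_1) = 0.007237, coefficient = 2
x_2 = 0.5833, f(x_2) = 0.115789, coefficient = 2
x_3 = 0.8750, f(x_3) = 0.586182, coefficient = 2
x_4 = 1.1667, f(x_4) = 1.852623, coefficient = 2
x_5 = 1.4583, f(x_5) = 4.523006, coefficient = 2
x_6 = 1.7500, f(x_6) = 9.378906, coefficient = 1

I ≈ (0.291667/2) × 23.548581 = 3.434168
Exact value: 3.282617
Error: 0.151551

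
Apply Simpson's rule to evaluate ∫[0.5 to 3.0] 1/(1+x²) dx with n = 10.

f(x) = 1/(1+x²)
a = 0.5, b = 3.0, n = 10
h = (b - a)/n = 0.250000

Simpson's rule: (h/3)[f(x₀) + 4f(x₁) + 2f(x₂) + ... + f(xₙ)]

x_0 = 0.5000, f(x_0) = 0.800000, coefficient = 1
x_1 = 0.7500, f(x_1) = 0.640000, coefficient = 4
x_2 = 1.0000, f(x_2) = 0.500000, coefficient = 2
x_3 = 1.2500, f(x_3) = 0.390244, coefficient = 4
x_4 = 1.5000, f(x_4) = 0.307692, coefficient = 2
x_5 = 1.7500, f(x_5) = 0.246154, coefficient = 4
x_6 = 2.0000, f(x_6) = 0.200000, coefficient = 2
x_7 = 2.2500, f(x_7) = 0.164948, coefficient = 4
x_8 = 2.5000, f(x_8) = 0.137931, coefficient = 2
x_9 = 2.7500, f(x_9) = 0.116788, coefficient = 4
x_10 = 3.0000, f(x_10) = 0.100000, coefficient = 1

I ≈ (0.250000/3) × 9.423785 = 0.785315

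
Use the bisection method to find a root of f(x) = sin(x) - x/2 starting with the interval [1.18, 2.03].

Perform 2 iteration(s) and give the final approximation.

f(x) = sin(x) - x/2
Initial interval: [1.18, 2.03]

Iteration 1:
  c_1 = (1.180000 + 2.030000)/2 = 1.605000
  f(c_1) = f(1.605000) = 0.196915
  f(a) × f(c) ≥ 0, new interval: [1.605000, 2.030000]
Iteration 2:
  c_2 = (1.605000 + 2.030000)/2 = 1.817500
  f(c_2) = f(1.817500) = 0.060973
  f(a) × f(c) ≥ 0, new interval: [1.817500, 2.030000]

After 2 iteration(s), the approximation is c_2 = 1.817500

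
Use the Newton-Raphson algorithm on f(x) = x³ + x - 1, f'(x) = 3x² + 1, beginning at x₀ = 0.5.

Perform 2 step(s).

f(x) = x³ + x - 1
f'(x) = 3x² + 1
x₀ = 0.5

Newton-Raphson formula: x_{n+1} = x_n - f(x_n)/f'(x_n)

Iteration 1:
  f(0.500000) = -0.375000
  f'(0.500000) = 1.750000
  x_1 = 0.500000 - (-0.375000)/1.750000 = 0.714286
Iteration 2:
  f(0.714286) = 0.078717
  f'(0.714286) = 2.530612
  x_2 = 0.714286 - 0.078717/2.530612 = 0.683180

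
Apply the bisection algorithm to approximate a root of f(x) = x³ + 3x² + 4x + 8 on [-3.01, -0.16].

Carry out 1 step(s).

f(x) = x³ + 3x² + 4x + 8
Initial interval: [-3.01, -0.16]

Iteration 1:
  c_1 = (-3.010000 + (-0.160000))/2 = -1.585000
  f(c_1) = f(-1.585000) = 5.214798
  f(a) × f(c) < 0, new interval: [-3.010000, -1.585000]

After 1 iteration(s), the approximation is c_1 = -1.585000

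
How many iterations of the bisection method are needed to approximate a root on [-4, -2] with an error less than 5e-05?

We need (b-a)/2^n ≤ 5e-05
(-2 - (-4))/2^n ≤ 5e-05
2/2^n ≤ 5e-05
2^n ≥ 40000
n ≥ log₂(40000) = 15.29
n ≥ 16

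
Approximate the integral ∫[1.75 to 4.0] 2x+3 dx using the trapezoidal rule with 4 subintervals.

f(x) = 2x+3
a = 1.75, b = 4.0, n = 4
h = (b - a)/n = 0.562500

Trapezoidal rule: (h/2)[f(x₀) + 2f(x₁) + 2f(x₂) + ... + f(xₙ)]

x_0 = 1.7500, f(x_0) = 6.500000, coefficient = 1
x_1 = 2.3125, f(x_1) = 7.625000, coefficient = 2
x_2 = 2.8750, f(x_2) = 8.750000, coefficient = 2
x_3 = 3.4375, f(x_3) = 9.875000, coefficient = 2
x_4 = 4.0000, f(x_4) = 11.000000, coefficient = 1

I ≈ (0.562500/2) × 70.000000 = 19.687500
Exact value: 19.687500
Error: 0.000000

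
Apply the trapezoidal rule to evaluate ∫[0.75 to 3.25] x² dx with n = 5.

f(x) = x²
a = 0.75, b = 3.25, n = 5
h = (b - a)/n = 0.500000

Trapezoidal rule: (h/2)[f(x₀) + 2f(x₁) + 2f(x₂) + ... + f(xₙ)]

x_0 = 0.7500, f(x_0) = 0.562500, coefficient = 1
x_1 = 1.2500, f(x_1) = 1.562500, coefficient = 2
x_2 = 1.7500, f(x_2) = 3.062500, coefficient = 2
x_3 = 2.2500, f(x_3) = 5.062500, coefficient = 2
x_4 = 2.7500, f(x_4) = 7.562500, coefficient = 2
x_5 = 3.2500, f(x_5) = 10.562500, coefficient = 1

I ≈ (0.500000/2) × 45.625000 = 11.406250
Exact value: 11.302083
Error: 0.104167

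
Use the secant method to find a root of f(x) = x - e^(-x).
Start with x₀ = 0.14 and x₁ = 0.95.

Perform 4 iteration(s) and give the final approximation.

f(x) = x - e^(-x)
x₀ = 0.14, x₁ = 0.95

Secant formula: x_{n+1} = x_n - f(x_n)(x_n - x_{n-1})/(f(x_n) - f(x_{n-1}))

Iteration 1:
  f(0.140000) = -0.729358
  f(0.950000) = 0.563259
  x_2 = 0.950000 - 0.563259×(0.950000 - 0.140000)/(0.563259 - (-0.729358))
       = 0.597042
Iteration 2:
  f(0.950000) = 0.563259
  f(0.597042) = 0.046604
  x_3 = 0.597042 - 0.046604×(0.597042 - 0.950000)/(0.046604 - 0.563259)
       = 0.565204
Iteration 3:
  f(0.597042) = 0.046604
  f(0.565204) = -0.003041
  x_4 = 0.565204 - (-0.003041)×(0.565204 - 0.597042)/(-0.003041 - 0.046604)
       = 0.567154
Iteration 4:
  f(0.565204) = -0.003041
  f(0.567154) = 0.000016
  x_5 = 0.567154 - 0.000016×(0.567154 - 0.565204)/(0.000016 - (-0.003041))
       = 0.567143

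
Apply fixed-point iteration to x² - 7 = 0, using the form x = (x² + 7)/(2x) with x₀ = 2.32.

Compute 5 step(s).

Equation: x² - 7 = 0
Fixed-point form: x = (x² + 7)/(2x)
x₀ = 2.32

x_1 = g(2.320000) = 2.668621
x_2 = g(2.668621) = 2.645849
x_3 = g(2.645849) = 2.645751
x_4 = g(2.645751) = 2.645751
x_5 = g(2.645751) = 2.645751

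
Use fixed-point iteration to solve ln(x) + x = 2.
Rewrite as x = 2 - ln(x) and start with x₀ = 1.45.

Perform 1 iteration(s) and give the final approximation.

Equation: ln(x) + x = 2
Fixed-point form: x = 2 - ln(x)
x₀ = 1.45

x_1 = g(1.450000) = 1.628436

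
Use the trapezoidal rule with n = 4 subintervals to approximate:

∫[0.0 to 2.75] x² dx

f(x) = x²
a = 0.0, b = 2.75, n = 4
h = (b - a)/n = 0.687500

Trapezoidal rule: (h/2)[f(x₀) + 2f(x₁) + 2f(x₂) + ... + f(xₙ)]

x_0 = 0.0000, f(x_0) = 0.000000, coefficient = 1
x_1 = 0.6875, f(x_1) = 0.472656, coefficient = 2
x_2 = 1.3750, f(x_2) = 1.890625, coefficient = 2
x_3 = 2.0625, f(x_3) = 4.253906, coefficient = 2
x_4 = 2.7500, f(x_4) = 7.562500, coefficient = 1

I ≈ (0.687500/2) × 20.796875 = 7.148926
Exact value: 6.932292
Error: 0.216634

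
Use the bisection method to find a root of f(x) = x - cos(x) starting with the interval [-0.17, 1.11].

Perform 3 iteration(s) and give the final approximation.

f(x) = x - cos(x)
Initial interval: [-0.17, 1.11]

Iteration 1:
  c_1 = (-0.170000 + 1.110000)/2 = 0.470000
  f(c_1) = f(0.470000) = -0.421568
  f(a) × f(c) ≥ 0, new interval: [0.470000, 1.110000]
Iteration 2:
  c_2 = (0.470000 + 1.110000)/2 = 0.790000
  f(c_2) = f(0.790000) = 0.086155
  f(a) × f(c) < 0, new interval: [0.470000, 0.790000]
Iteration 3:
  c_3 = (0.470000 + 0.790000)/2 = 0.630000
  f(c_3) = f(0.630000) = -0.178028
  f(a) × f(c) ≥ 0, new interval: [0.630000, 0.790000]

After 3 iteration(s), the approximation is c_3 = 0.630000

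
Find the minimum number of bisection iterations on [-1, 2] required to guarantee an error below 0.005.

We need (b-a)/2^n ≤ 0.005
(2 - (-1))/2^n ≤ 0.005
3/2^n ≤ 0.005
2^n ≥ 600
n ≥ log₂(600) = 9.23
n ≥ 10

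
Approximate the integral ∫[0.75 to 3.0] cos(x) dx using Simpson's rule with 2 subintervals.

f(x) = cos(x)
a = 0.75, b = 3.0, n = 2
h = (b - a)/n = 1.125000

Simpson's rule: (h/3)[f(x₀) + 4f(x₁) + 2f(x₂) + ... + f(xₙ)]

x_0 = 0.7500, f(x_0) = 0.731689, coefficient = 1
x_1 = 1.8750, f(x_1) = -0.299534, coefficient = 4
x_2 = 3.0000, f(x_2) = -0.989992, coefficient = 1

I ≈ (1.125000/3) × -1.456438 = -0.546164
Exact value: -0.540519
Error: 0.005645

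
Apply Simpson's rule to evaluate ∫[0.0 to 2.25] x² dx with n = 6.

f(x) = x²
a = 0.0, b = 2.25, n = 6
h = (b - a)/n = 0.375000

Simpson's rule: (h/3)[f(x₀) + 4f(x₁) + 2f(x₂) + ... + f(xₙ)]

x_0 = 0.0000, f(x_0) = 0.000000, coefficient = 1
x_1 = 0.3750, f(x_1) = 0.140625, coefficient = 4
x_2 = 0.7500, f(x_2) = 0.562500, coefficient = 2
x_3 = 1.1250, f(x_3) = 1.265625, coefficient = 4
x_4 = 1.5000, f(x_4) = 2.250000, coefficient = 2
x_5 = 1.8750, f(x_5) = 3.515625, coefficient = 4
x_6 = 2.2500, f(x_6) = 5.062500, coefficient = 1

I ≈ (0.375000/3) × 30.375000 = 3.796875
Exact value: 3.796875
Error: 0.000000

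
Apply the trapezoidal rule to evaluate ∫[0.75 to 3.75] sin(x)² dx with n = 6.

f(x) = sin(x)²
a = 0.75, b = 3.75, n = 6
h = (b - a)/n = 0.500000

Trapezoidal rule: (h/2)[f(x₀) + 2f(x₁) + 2f(x₂) + ... + f(xₙ)]

x_0 = 0.7500, f(x_0) = 0.464631, coefficient = 1
x_1 = 1.2500, f(x_1) = 0.900572, coefficient = 2
x_2 = 1.7500, f(x_2) = 0.968228, coefficient = 2
x_3 = 2.2500, f(x_3) = 0.605398, coefficient = 2
x_4 = 2.7500, f(x_4) = 0.145665, coefficient = 2
x_5 = 3.2500, f(x_5) = 0.011706, coefficient = 2
x_6 = 3.7500, f(x_6) = 0.326682, coefficient = 1

I ≈ (0.500000/2) × 6.054452 = 1.513613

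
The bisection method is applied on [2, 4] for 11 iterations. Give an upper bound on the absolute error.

Bisection error bound: |error| ≤ (b-a)/2^n
|error| ≤ (4 - 2)/2^11 = 2/2^11
|error| ≤ 0.0009765625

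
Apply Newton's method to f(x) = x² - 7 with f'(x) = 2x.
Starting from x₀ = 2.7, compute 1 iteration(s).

f(x) = x² - 7
f'(x) = 2x
x₀ = 2.7

Newton-Raphson formula: x_{n+1} = x_n - f(x_n)/f'(x_n)

Iteration 1:
  f(2.700000) = 0.290000
  f'(2.700000) = 5.400000
  x_1 = 2.700000 - 0.290000/5.400000 = 2.646296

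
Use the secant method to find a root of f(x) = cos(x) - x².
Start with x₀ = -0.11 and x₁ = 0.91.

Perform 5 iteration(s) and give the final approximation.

f(x) = cos(x) - x²
x₀ = -0.11, x₁ = 0.91

Secant formula: x_{n+1} = x_n - f(x_n)(x_n - x_{n-1})/(f(x_n) - f(x_{n-1}))

Iteration 1:
  f(-0.110000) = 0.981856
  f(0.910000) = -0.214354
  x_2 = 0.910000 - (-0.214354)×(0.910000 - (-0.110000))/(-0.214354 - 0.981856)
       = 0.727222
Iteration 2:
  f(0.910000) = -0.214354
  f(0.727222) = 0.218173
  x_3 = 0.727222 - 0.218173×(0.727222 - 0.910000)/(0.218173 - (-0.214354))
       = 0.819418
Iteration 3:
  f(0.727222) = 0.218173
  f(0.819418) = 0.011201
  x_4 = 0.819418 - 0.011201×(0.819418 - 0.727222)/(0.011201 - 0.218173)
       = 0.824407
Iteration 4:
  f(0.819418) = 0.011201
  f(0.824407) = -0.000655
  x_5 = 0.824407 - (-0.000655)×(0.824407 - 0.819418)/(-0.000655 - 0.011201)
       = 0.824132
Iteration 5:
  f(0.824407) = -0.000655
  f(0.824132) = 0.000002
  x_6 = 0.824132 - 0.000002×(0.824132 - 0.824407)/(0.000002 - (-0.000655))
       = 0.824132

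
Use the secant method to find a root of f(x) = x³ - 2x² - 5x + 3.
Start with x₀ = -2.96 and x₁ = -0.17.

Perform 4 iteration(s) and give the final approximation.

f(x) = x³ - 2x² - 5x + 3
x₀ = -2.96, x₁ = -0.17

Secant formula: x_{n+1} = x_n - f(x_n)(x_n - x_{n-1})/(f(x_n) - f(x_{n-1}))

Iteration 1:
  f(-2.960000) = -25.657536
  f(-0.170000) = 3.787287
  x_2 = -0.170000 - 3.787287×(-0.170000 - (-2.960000))/(3.787287 - (-25.657536))
       = -0.528859
Iteration 2:
  f(-0.170000) = 3.787287
  f(-0.528859) = 4.936993
  x_3 = -0.528859 - 4.936993×(-0.528859 - (-0.170000))/(4.936993 - 3.787287)
       = 1.012129
Iteration 3:
  f(-0.528859) = 4.936993
  f(1.012129) = -3.072625
  x_4 = 1.012129 - (-3.072625)×(1.012129 - (-0.528859))/(-3.072625 - 4.936993)
       = 0.420980
Iteration 4:
  f(1.012129) = -3.072625
  f(0.420980) = 0.615259
  x_5 = 0.420980 - 0.615259×(0.420980 - 1.012129)/(0.615259 - (-3.072625))
       = 0.519603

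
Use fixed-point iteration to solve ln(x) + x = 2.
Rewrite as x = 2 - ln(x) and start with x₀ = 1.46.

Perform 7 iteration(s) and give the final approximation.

Equation: ln(x) + x = 2
Fixed-point form: x = 2 - ln(x)
x₀ = 1.46

x_1 = g(1.460000) = 1.621564
x_2 = g(1.621564) = 1.516609
x_3 = g(1.516609) = 1.583523
x_4 = g(1.583523) = 1.540348
x_5 = g(1.540348) = 1.567992
x_6 = g(1.567992) = 1.550204
x_7 = g(1.550204) = 1.561613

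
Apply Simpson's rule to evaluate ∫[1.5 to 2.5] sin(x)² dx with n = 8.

f(x) = sin(x)²
a = 1.5, b = 2.5, n = 8
h = (b - a)/n = 0.125000

Simpson's rule: (h/3)[f(x₀) + 4f(x₁) + 2f(x₂) + ... + f(xₙ)]

x_0 = 1.5000, f(x_0) = 0.994996, coefficient = 1
x_1 = 1.6250, f(x_1) = 0.997065, coefficient = 4
x_2 = 1.7500, f(x_2) = 0.968228, coefficient = 2
x_3 = 1.8750, f(x_3) = 0.910280, coefficient = 4
x_4 = 2.0000, f(x_4) = 0.826822, coefficient = 2
x_5 = 2.1250, f(x_5) = 0.723044, coefficient = 4
x_6 = 2.2500, f(x_6) = 0.605398, coefficient = 2
x_7 = 2.3750, f(x_7) = 0.481199, coefficient = 4
x_8 = 2.5000, f(x_8) = 0.358169, coefficient = 1

I ≈ (0.125000/3) × 18.600410 = 0.775017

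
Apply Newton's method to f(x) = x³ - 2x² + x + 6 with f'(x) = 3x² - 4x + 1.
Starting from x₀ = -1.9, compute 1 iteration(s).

f(x) = x³ - 2x² + x + 6
f'(x) = 3x² - 4x + 1
x₀ = -1.9

Newton-Raphson formula: x_{n+1} = x_n - f(x_n)/f'(x_n)

Iteration 1:
  f(-1.900000) = -9.979000
  f'(-1.900000) = 19.430000
  x_1 = -1.900000 - (-9.979000)/19.430000 = -1.386413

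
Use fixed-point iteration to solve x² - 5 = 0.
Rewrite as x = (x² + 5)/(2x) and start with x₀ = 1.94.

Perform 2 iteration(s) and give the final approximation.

Equation: x² - 5 = 0
Fixed-point form: x = (x² + 5)/(2x)
x₀ = 1.94

x_1 = g(1.940000) = 2.258660
x_2 = g(2.258660) = 2.236181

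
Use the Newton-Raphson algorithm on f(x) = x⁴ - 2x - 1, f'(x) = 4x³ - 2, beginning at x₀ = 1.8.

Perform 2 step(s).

f(x) = x⁴ - 2x - 1
f'(x) = 4x³ - 2
x₀ = 1.8

Newton-Raphson formula: x_{n+1} = x_n - f(x_n)/f'(x_n)

Iteration 1:
  f(1.800000) = 5.897600
  f'(1.800000) = 21.328000
  x_1 = 1.800000 - 5.897600/21.328000 = 1.523481
Iteration 2:
  f(1.523481) = 1.340051
  f'(1.523481) = 12.143960
  x_2 = 1.523481 - 1.340051/12.143960 = 1.413134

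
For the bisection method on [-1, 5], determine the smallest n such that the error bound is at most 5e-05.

We need (b-a)/2^n ≤ 5e-05
(5 - (-1))/2^n ≤ 5e-05
6/2^n ≤ 5e-05
2^n ≥ 120000
n ≥ log₂(120000) = 16.87
n ≥ 17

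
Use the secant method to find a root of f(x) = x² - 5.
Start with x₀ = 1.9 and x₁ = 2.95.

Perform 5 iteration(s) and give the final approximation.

f(x) = x² - 5
x₀ = 1.9, x₁ = 2.95

Secant formula: x_{n+1} = x_n - f(x_n)(x_n - x_{n-1})/(f(x_n) - f(x_{n-1}))

Iteration 1:
  f(1.900000) = -1.390000
  f(2.950000) = 3.702500
  x_2 = 2.950000 - 3.702500×(2.950000 - 1.900000)/(3.702500 - (-1.390000))
       = 2.186598
Iteration 2:
  f(2.950000) = 3.702500
  f(2.186598) = -0.218789
  x_3 = 2.186598 - (-0.218789)×(2.186598 - 2.950000)/(-0.218789 - 3.702500)
       = 2.229192
Iteration 3:
  f(2.186598) = -0.218789
  f(2.229192) = -0.030702
  x_4 = 2.229192 - (-0.030702)×(2.229192 - 2.186598)/(-0.030702 - (-0.218789))
       = 2.236145
Iteration 4:
  f(2.229192) = -0.030702
  f(2.236145) = 0.000344
  x_5 = 2.236145 - 0.000344×(2.236145 - 2.229192)/(0.000344 - (-0.030702))
       = 2.236068
Iteration 5:
  f(2.236145) = 0.000344
  f(2.236068) = -0.000001
  x_6 = 2.236068 - (-0.000001)×(2.236068 - 2.236145)/(-0.000001 - 0.000344)
       = 2.236068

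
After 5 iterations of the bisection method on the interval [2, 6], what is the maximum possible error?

Bisection error bound: |error| ≤ (b-a)/2^n
|error| ≤ (6 - 2)/2^5 = 4/2^5
|error| ≤ 0.1250000000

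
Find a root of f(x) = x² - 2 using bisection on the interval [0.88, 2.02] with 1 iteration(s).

f(x) = x² - 2
Initial interval: [0.88, 2.02]

Iteration 1:
  c_1 = (0.880000 + 2.020000)/2 = 1.450000
  f(c_1) = f(1.450000) = 0.102500
  f(a) × f(c) < 0, new interval: [0.880000, 1.450000]

After 1 iteration(s), the approximation is c_1 = 1.450000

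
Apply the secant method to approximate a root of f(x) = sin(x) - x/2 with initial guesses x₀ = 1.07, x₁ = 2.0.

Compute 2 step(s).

f(x) = sin(x) - x/2
x₀ = 1.07, x₁ = 2.0

Secant formula: x_{n+1} = x_n - f(x_n)(x_n - x_{n-1})/(f(x_n) - f(x_{n-1}))

Iteration 1:
  f(1.070000) = 0.342201
  f(2.000000) = -0.090703
  x_2 = 2.000000 - (-0.090703)×(2.000000 - 1.070000)/(-0.090703 - 0.342201)
       = 1.805145
Iteration 2:
  f(2.000000) = -0.090703
  f(1.805145) = 0.070093
  x_3 = 1.805145 - 0.070093×(1.805145 - 2.000000)/(0.070093 - (-0.090703))
       = 1.890085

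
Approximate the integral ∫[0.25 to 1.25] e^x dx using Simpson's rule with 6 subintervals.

f(x) = e^x
a = 0.25, b = 1.25, n = 6
h = (b - a)/n = 0.166667

Simpson's rule: (h/3)[f(x₀) + 4f(x₁) + 2f(x₂) + ... + f(xₙ)]

x_0 = 0.2500, f(x_0) = 1.284025, coefficient = 1
x_1 = 0.4167, f(x_1) = 1.516897, coefficient = 4
x_2 = 0.5833, f(x_2) = 1.792002, coefficient = 2
x_3 = 0.7500, f(x_3) = 2.117000, coefficient = 4
x_4 = 0.9167, f(x_4) = 2.500940, coefficient = 2
x_5 = 1.0833, f(x_5) = 2.954512, coefficient = 4
x_6 = 1.2500, f(x_6) = 3.490343, coefficient = 1

I ≈ (0.166667/3) × 39.713885 = 2.206327
Exact value: 2.206318
Error: 0.000009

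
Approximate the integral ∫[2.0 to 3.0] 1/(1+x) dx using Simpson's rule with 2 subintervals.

f(x) = 1/(1+x)
a = 2.0, b = 3.0, n = 2
h = (b - a)/n = 0.500000

Simpson's rule: (h/3)[f(x₀) + 4f(x₁) + 2f(x₂) + ... + f(xₙ)]

x_0 = 2.0000, f(x_0) = 0.333333, coefficient = 1
x_1 = 2.5000, f(x_1) = 0.285714, coefficient = 4
x_2 = 3.0000, f(x_2) = 0.250000, coefficient = 1

I ≈ (0.500000/3) × 1.726190 = 0.287698
Exact value: 0.287682
Error: 0.000016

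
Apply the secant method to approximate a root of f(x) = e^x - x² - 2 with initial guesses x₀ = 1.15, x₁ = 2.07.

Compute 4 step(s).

f(x) = e^x - x² - 2
x₀ = 1.15, x₁ = 2.07

Secant formula: x_{n+1} = x_n - f(x_n)(x_n - x_{n-1})/(f(x_n) - f(x_{n-1}))

Iteration 1:
  f(1.150000) = -0.164307
  f(2.070000) = 1.639923
  x_2 = 2.070000 - 1.639923×(2.070000 - 1.150000)/(1.639923 - (-0.164307))
       = 1.233782
Iteration 2:
  f(2.070000) = 1.639923
  f(1.233782) = -0.088025
  x_3 = 1.233782 - (-0.088025)×(1.233782 - 2.070000)/(-0.088025 - 1.639923)
       = 1.276381
Iteration 3:
  f(1.233782) = -0.088025
  f(1.276381) = -0.045502
  x_4 = 1.276381 - (-0.045502)×(1.276381 - 1.233782)/(-0.045502 - (-0.088025))
       = 1.321963
Iteration 4:
  f(1.276381) = -0.045502
  f(1.321963) = 0.003191
  x_5 = 1.321963 - 0.003191×(1.321963 - 1.276381)/(0.003191 - (-0.045502))
       = 1.318976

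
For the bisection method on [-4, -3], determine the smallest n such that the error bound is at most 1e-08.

We need (b-a)/2^n ≤ 1e-08
(-3 - (-4))/2^n ≤ 1e-08
1/2^n ≤ 1e-08
2^n ≥ 100000000
n ≥ log₂(100000000) = 26.58
n ≥ 27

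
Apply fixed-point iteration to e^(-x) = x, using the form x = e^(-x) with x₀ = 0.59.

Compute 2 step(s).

Equation: e^(-x) = x
Fixed-point form: x = e^(-x)
x₀ = 0.59

x_1 = g(0.590000) = 0.554327
x_2 = g(0.554327) = 0.574459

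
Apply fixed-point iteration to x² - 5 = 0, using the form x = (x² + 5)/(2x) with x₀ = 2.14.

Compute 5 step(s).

Equation: x² - 5 = 0
Fixed-point form: x = (x² + 5)/(2x)
x₀ = 2.14

x_1 = g(2.140000) = 2.238224
x_2 = g(2.238224) = 2.236069
x_3 = g(2.236069) = 2.236068
x_4 = g(2.236068) = 2.236068
x_5 = g(2.236068) = 2.236068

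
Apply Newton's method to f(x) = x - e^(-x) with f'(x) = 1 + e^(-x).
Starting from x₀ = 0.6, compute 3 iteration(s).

f(x) = x - e^(-x)
f'(x) = 1 + e^(-x)
x₀ = 0.6

Newton-Raphson formula: x_{n+1} = x_n - f(x_n)/f'(x_n)

Iteration 1:
  f(0.600000) = 0.051188
  f'(0.600000) = 1.548812
  x_1 = 0.600000 - 0.051188/1.548812 = 0.566950
Iteration 2:
  f(0.566950) = -0.000303
  f'(0.566950) = 1.567253
  x_2 = 0.566950 - (-0.000303)/1.567253 = 0.567143
Iteration 3:
  f(0.567143) = 0.000000
  f'(0.567143) = 1.567143
  x_3 = 0.567143 - 0.000000/1.567143 = 0.567143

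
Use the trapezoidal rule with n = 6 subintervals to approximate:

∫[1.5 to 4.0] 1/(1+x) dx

f(x) = 1/(1+x)
a = 1.5, b = 4.0, n = 6
h = (b - a)/n = 0.416667

Trapezoidal rule: (h/2)[f(x₀) + 2f(x₁) + 2f(x₂) + ... + f(xₙ)]

x_0 = 1.5000, f(x_0) = 0.400000, coefficient = 1
x_1 = 1.9167, f(x_1) = 0.342857, coefficient = 2
x_2 = 2.3333, f(x_2) = 0.300000, coefficient = 2
x_3 = 2.7500, f(x_3) = 0.266667, coefficient = 2
x_4 = 3.1667, f(x_4) = 0.240000, coefficient = 2
x_5 = 3.5833, f(x_5) = 0.218182, coefficient = 2
x_6 = 4.0000, f(x_6) = 0.200000, coefficient = 1

I ≈ (0.416667/2) × 3.335411 = 0.694877
Exact value: 0.693147
Error: 0.001730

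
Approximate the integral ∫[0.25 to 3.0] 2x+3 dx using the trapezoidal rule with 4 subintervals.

f(x) = 2x+3
a = 0.25, b = 3.0, n = 4
h = (b - a)/n = 0.687500

Trapezoidal rule: (h/2)[f(x₀) + 2f(x₁) + 2f(x₂) + ... + f(xₙ)]

x_0 = 0.2500, f(x_0) = 3.500000, coefficient = 1
x_1 = 0.9375, f(x_1) = 4.875000, coefficient = 2
x_2 = 1.6250, f(x_2) = 6.250000, coefficient = 2
x_3 = 2.3125, f(x_3) = 7.625000, coefficient = 2
x_4 = 3.0000, f(x_4) = 9.000000, coefficient = 1

I ≈ (0.687500/2) × 50.000000 = 17.187500
Exact value: 17.187500
Error: 0.000000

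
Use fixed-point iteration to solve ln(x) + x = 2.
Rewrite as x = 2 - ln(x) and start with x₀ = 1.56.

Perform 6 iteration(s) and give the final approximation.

Equation: ln(x) + x = 2
Fixed-point form: x = 2 - ln(x)
x₀ = 1.56

x_1 = g(1.560000) = 1.555314
x_2 = g(1.555314) = 1.558322
x_3 = g(1.558322) = 1.556390
x_4 = g(1.556390) = 1.557631
x_5 = g(1.557631) = 1.556834
x_6 = g(1.556834) = 1.557346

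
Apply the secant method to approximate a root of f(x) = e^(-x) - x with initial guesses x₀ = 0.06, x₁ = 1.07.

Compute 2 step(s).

f(x) = e^(-x) - x
x₀ = 0.06, x₁ = 1.07

Secant formula: x_{n+1} = x_n - f(x_n)(x_n - x_{n-1})/(f(x_n) - f(x_{n-1}))

Iteration 1:
  f(0.060000) = 0.881765
  f(1.070000) = -0.726991
  x_2 = 1.070000 - (-0.726991)×(1.070000 - 0.060000)/(-0.726991 - 0.881765)
       = 0.613584
Iteration 2:
  f(1.070000) = -0.726991
  f(0.613584) = -0.072178
  x_3 = 0.613584 - (-0.072178)×(0.613584 - 1.070000)/(-0.072178 - (-0.726991))
       = 0.563275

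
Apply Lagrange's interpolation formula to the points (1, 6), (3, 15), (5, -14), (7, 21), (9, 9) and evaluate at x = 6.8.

Lagrange interpolation formula:
P(x) = Σ yᵢ × Lᵢ(x)
where Lᵢ(x) = Π_{j≠i} (x - xⱼ)/(xᵢ - xⱼ)

L_0(6.8) = (6.8 - 3)/(1 - 3) × (6.8 - 5)/(1 - 5) × (6.8 - 7)/(1 - 7) × (6.8 - 9)/(1 - 9) = 0.007838
L_1(6.8) = (6.8 - 1)/(3 - 1) × (6.8 - 5)/(3 - 5) × (6.8 - 7)/(3 - 7) × (6.8 - 9)/(3 - 9) = -0.047850
L_2(6.8) = (6.8 - 1)/(5 - 1) × (6.8 - 3)/(5 - 3) × (6.8 - 7)/(5 - 7) × (6.8 - 9)/(5 - 9) = 0.151525
L_3(6.8) = (6.8 - 1)/(7 - 1) × (6.8 - 3)/(7 - 3) × (6.8 - 5)/(7 - 5) × (6.8 - 9)/(7 - 9) = 0.909150
L_4(6.8) = (6.8 - 1)/(9 - 1) × (6.8 - 3)/(9 - 3) × (6.8 - 5)/(9 - 5) × (6.8 - 7)/(9 - 7) = -0.020663

P(6.8) = 6×L_0(6.8) + 15×L_1(6.8) + (-14)×L_2(6.8) + 21×L_3(6.8) + 9×L_4(6.8)
P(6.8) = 16.114112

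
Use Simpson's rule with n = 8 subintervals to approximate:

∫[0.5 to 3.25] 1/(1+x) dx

f(x) = 1/(1+x)
a = 0.5, b = 3.25, n = 8
h = (b - a)/n = 0.343750

Simpson's rule: (h/3)[f(x₀) + 4f(x₁) + 2f(x₂) + ... + f(xₙ)]

x_0 = 0.5000, f(x_0) = 0.666667, coefficient = 1
x_1 = 0.8438, f(x_1) = 0.542373, coefficient = 4
x_2 = 1.1875, f(x_2) = 0.457143, coefficient = 2
x_3 = 1.5312, f(x_3) = 0.395062, coefficient = 4
x_4 = 1.8750, f(x_4) = 0.347826, coefficient = 2
x_5 = 2.2188, f(x_5) = 0.310680, coefficient = 4
x_6 = 2.5625, f(x_6) = 0.280702, coefficient = 2
x_7 = 2.9062, f(x_7) = 0.256000, coefficient = 4
x_8 = 3.2500, f(x_8) = 0.235294, coefficient = 1

I ≈ (0.343750/3) × 9.089759 = 1.041535
Exact value: 1.041454
Error: 0.000081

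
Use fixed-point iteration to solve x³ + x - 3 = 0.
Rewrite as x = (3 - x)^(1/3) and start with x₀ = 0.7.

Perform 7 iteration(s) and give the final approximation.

Equation: x³ + x - 3 = 0
Fixed-point form: x = (3 - x)^(1/3)
x₀ = 0.7

x_1 = g(0.700000) = 1.320006
x_2 = g(1.320006) = 1.188783
x_3 = g(1.188783) = 1.218962
x_4 = g(1.218962) = 1.212154
x_5 = g(1.212154) = 1.213696
x_6 = g(1.213696) = 1.213347
x_7 = g(1.213347) = 1.213426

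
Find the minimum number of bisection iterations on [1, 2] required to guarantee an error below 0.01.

We need (b-a)/2^n ≤ 0.01
(2 - 1)/2^n ≤ 0.01
1/2^n ≤ 0.01
2^n ≥ 100
n ≥ log₂(100) = 6.64
n ≥ 7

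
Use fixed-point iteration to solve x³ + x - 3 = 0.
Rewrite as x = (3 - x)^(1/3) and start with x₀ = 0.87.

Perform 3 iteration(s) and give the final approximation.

Equation: x³ + x - 3 = 0
Fixed-point form: x = (3 - x)^(1/3)
x₀ = 0.87

x_1 = g(0.870000) = 1.286648
x_2 = g(1.286648) = 1.196600
x_3 = g(1.196600) = 1.217206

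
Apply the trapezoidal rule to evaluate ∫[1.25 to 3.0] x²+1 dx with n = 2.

f(x) = x²+1
a = 1.25, b = 3.0, n = 2
h = (b - a)/n = 0.875000

Trapezoidal rule: (h/2)[f(x₀) + 2f(x₁) + 2f(x₂) + ... + f(xₙ)]

x_0 = 1.2500, f(x_0) = 2.562500, coefficient = 1
x_1 = 2.1250, f(x_1) = 5.515625, coefficient = 2
x_2 = 3.0000, f(x_2) = 10.000000, coefficient = 1

I ≈ (0.875000/2) × 23.593750 = 10.322266
Exact value: 10.098958
Error: 0.223307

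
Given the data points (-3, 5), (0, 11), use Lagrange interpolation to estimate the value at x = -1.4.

Lagrange interpolation formula:
P(x) = Σ yᵢ × Lᵢ(x)
where Lᵢ(x) = Π_{j≠i} (x - xⱼ)/(xᵢ - xⱼ)

L_0(-1.4) = (-1.4 - 0)/(-3 - 0) = 0.466667
L_1(-1.4) = (-1.4 - (-3))/(0 - (-3)) = 0.533333

P(-1.4) = 5×L_0(-1.4) + 11×L_1(-1.4)
P(-1.4) = 8.200000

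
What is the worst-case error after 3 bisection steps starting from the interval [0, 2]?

Bisection error bound: |error| ≤ (b-a)/2^n
|error| ≤ (2 - 0)/2^3 = 2/2^3
|error| ≤ 0.2500000000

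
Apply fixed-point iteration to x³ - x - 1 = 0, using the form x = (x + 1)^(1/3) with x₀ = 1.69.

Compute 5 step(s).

Equation: x³ - x - 1 = 0
Fixed-point form: x = (x + 1)^(1/3)
x₀ = 1.69

x_1 = g(1.690000) = 1.390755
x_2 = g(1.390755) = 1.337145
x_3 = g(1.337145) = 1.327074
x_4 = g(1.327074) = 1.325165
x_5 = g(1.325165) = 1.324803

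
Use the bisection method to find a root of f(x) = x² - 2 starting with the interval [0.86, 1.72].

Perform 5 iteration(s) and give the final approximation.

f(x) = x² - 2
Initial interval: [0.86, 1.72]

Iteration 1:
  c_1 = (0.860000 + 1.720000)/2 = 1.290000
  f(c_1) = f(1.290000) = -0.335900
  f(a) × f(c) ≥ 0, new interval: [1.290000, 1.720000]
Iteration 2:
  c_2 = (1.290000 + 1.720000)/2 = 1.505000
  f(c_2) = f(1.505000) = 0.265025
  f(a) × f(c) < 0, new interval: [1.290000, 1.505000]
Iteration 3:
  c_3 = (1.290000 + 1.505000)/2 = 1.397500
  f(c_3) = f(1.397500) = -0.046994
  f(a) × f(c) ≥ 0, new interval: [1.397500, 1.505000]
Iteration 4:
  c_4 = (1.397500 + 1.505000)/2 = 1.451250
  f(c_4) = f(1.451250) = 0.106127
  f(a) × f(c) < 0, new interval: [1.397500, 1.451250]
Iteration 5:
  c_5 = (1.397500 + 1.451250)/2 = 1.424375
  f(c_5) = f(1.424375) = 0.028844
  f(a) × f(c) < 0, new interval: [1.397500, 1.424375]

After 5 iteration(s), the approximation is c_5 = 1.424375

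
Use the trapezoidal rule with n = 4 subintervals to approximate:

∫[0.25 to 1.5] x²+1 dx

f(x) = x²+1
a = 0.25, b = 1.5, n = 4
h = (b - a)/n = 0.312500

Trapezoidal rule: (h/2)[f(x₀) + 2f(x₁) + 2f(x₂) + ... + f(xₙ)]

x_0 = 0.2500, f(x_0) = 1.062500, coefficient = 1
x_1 = 0.5625, f(x_1) = 1.316406, coefficient = 2
x_2 = 0.8750, f(x_2) = 1.765625, coefficient = 2
x_3 = 1.1875, f(x_3) = 2.410156, coefficient = 2
x_4 = 1.5000, f(x_4) = 3.250000, coefficient = 1

I ≈ (0.312500/2) × 15.296875 = 2.390137
Exact value: 2.369792
Error: 0.020345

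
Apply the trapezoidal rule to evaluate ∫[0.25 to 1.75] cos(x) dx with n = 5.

f(x) = cos(x)
a = 0.25, b = 1.75, n = 5
h = (b - a)/n = 0.300000

Trapezoidal rule: (h/2)[f(x₀) + 2f(x₁) + 2f(x₂) + ... + f(xₙ)]

x_0 = 0.2500, f(x_0) = 0.968912, coefficient = 1
x_1 = 0.5500, f(x_1) = 0.852525, coefficient = 2
x_2 = 0.8500, f(x_2) = 0.659983, coefficient = 2
x_3 = 1.1500, f(x_3) = 0.408487, coefficient = 2
x_4 = 1.4500, f(x_4) = 0.120503, coefficient = 2
x_5 = 1.7500, f(x_5) = -0.178246, coefficient = 1

I ≈ (0.300000/2) × 4.873662 = 0.731049
Exact value: 0.736582
Error: 0.005533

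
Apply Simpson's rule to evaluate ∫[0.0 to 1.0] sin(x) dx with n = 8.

f(x) = sin(x)
a = 0.0, b = 1.0, n = 8
h = (b - a)/n = 0.125000

Simpson's rule: (h/3)[f(x₀) + 4f(x₁) + 2f(x₂) + ... + f(xₙ)]

x_0 = 0.0000, f(x_0) = 0.000000, coefficient = 1
x_1 = 0.1250, f(x_1) = 0.124675, coefficient = 4
x_2 = 0.2500, f(x_2) = 0.247404, coefficient = 2
x_3 = 0.3750, f(x_3) = 0.366273, coefficient = 4
x_4 = 0.5000, f(x_4) = 0.479426, coefficient = 2
x_5 = 0.6250, f(x_5) = 0.585097, coefficient = 4
x_6 = 0.7500, f(x_6) = 0.681639, coefficient = 2
x_7 = 0.8750, f(x_7) = 0.767544, coefficient = 4
x_8 = 1.0000, f(x_8) = 0.841471, coefficient = 1

I ≈ (0.125000/3) × 11.032760 = 0.459698
Exact value: 0.459698
Error: 0.000001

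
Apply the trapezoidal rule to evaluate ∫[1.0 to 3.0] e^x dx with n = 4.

f(x) = e^x
a = 1.0, b = 3.0, n = 4
h = (b - a)/n = 0.500000

Trapezoidal rule: (h/2)[f(x₀) + 2f(x₁) + 2f(x₂) + ... + f(xₙ)]

x_0 = 1.0000, f(x_0) = 2.718282, coefficient = 1
x_1 = 1.5000, f(x_1) = 4.481689, coefficient = 2
x_2 = 2.0000, f(x_2) = 7.389056, coefficient = 2
x_3 = 2.5000, f(x_3) = 12.182494, coefficient = 2
x_4 = 3.0000, f(x_4) = 20.085537, coefficient = 1

I ≈ (0.500000/2) × 70.910297 = 17.727574
Exact value: 17.367255
Error: 0.360319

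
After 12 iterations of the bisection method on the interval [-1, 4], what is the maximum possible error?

Bisection error bound: |error| ≤ (b-a)/2^n
|error| ≤ (4 - (-1))/2^12 = 5/2^12
|error| ≤ 0.0012207031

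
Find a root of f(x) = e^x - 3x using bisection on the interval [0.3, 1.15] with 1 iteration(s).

f(x) = e^x - 3x
Initial interval: [0.3, 1.15]

Iteration 1:
  c_1 = (0.300000 + 1.150000)/2 = 0.725000
  f(c_1) = f(0.725000) = -0.110269
  f(a) × f(c) < 0, new interval: [0.300000, 0.725000]

After 1 iteration(s), the approximation is c_1 = 0.725000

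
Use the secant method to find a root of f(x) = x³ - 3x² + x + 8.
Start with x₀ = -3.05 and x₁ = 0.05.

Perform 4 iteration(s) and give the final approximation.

f(x) = x³ - 3x² + x + 8
x₀ = -3.05, x₁ = 0.05

Secant formula: x_{n+1} = x_n - f(x_n)(x_n - x_{n-1})/(f(x_n) - f(x_{n-1}))

Iteration 1:
  f(-3.050000) = -51.330125
  f(0.050000) = 8.042625
  x_2 = 0.050000 - 8.042625×(0.050000 - (-3.050000))/(8.042625 - (-51.330125))
       = -0.369926
Iteration 2:
  f(0.050000) = 8.042625
  f(-0.369926) = 7.168917
  x_3 = -0.369926 - 7.168917×(-0.369926 - 0.050000)/(7.168917 - 8.042625)
       = -3.815484
Iteration 3:
  f(-0.369926) = 7.168917
  f(-3.815484) = -95.034761
  x_4 = -3.815484 - (-95.034761)×(-3.815484 - (-0.369926))/(-95.034761 - 7.168917)
       = -0.611609
Iteration 4:
  f(-3.815484) = -95.034761
  f(-0.611609) = 6.037413
  x_5 = -0.611609 - 6.037413×(-0.611609 - (-3.815484))/(6.037413 - (-95.034761))
       = -0.802988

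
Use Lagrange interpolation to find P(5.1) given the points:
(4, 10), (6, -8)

Lagrange interpolation formula:
P(x) = Σ yᵢ × Lᵢ(x)
where Lᵢ(x) = Π_{j≠i} (x - xⱼ)/(xᵢ - xⱼ)

L_0(5.1) = (5.1 - 6)/(4 - 6) = 0.450000
L_1(5.1) = (5.1 - 4)/(6 - 4) = 0.550000

P(5.1) = 10×L_0(5.1) + (-8)×L_1(5.1)
P(5.1) = 0.100000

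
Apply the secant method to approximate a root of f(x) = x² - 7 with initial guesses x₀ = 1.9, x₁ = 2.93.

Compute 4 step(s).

f(x) = x² - 7
x₀ = 1.9, x₁ = 2.93

Secant formula: x_{n+1} = x_n - f(x_n)(x_n - x_{n-1})/(f(x_n) - f(x_{n-1}))

Iteration 1:
  f(1.900000) = -3.390000
  f(2.930000) = 1.584900
  x_2 = 2.930000 - 1.584900×(2.930000 - 1.900000)/(1.584900 - (-3.390000))
       = 2.601863
Iteration 2:
  f(2.930000) = 1.584900
  f(2.601863) = -0.230307
  x_3 = 2.601863 - (-0.230307)×(2.601863 - 2.930000)/(-0.230307 - 1.584900)
       = 2.643496
Iteration 3:
  f(2.601863) = -0.230307
  f(2.643496) = -0.011928
  x_4 = 2.643496 - (-0.011928)×(2.643496 - 2.601863)/(-0.011928 - (-0.230307))
       = 2.645770
Iteration 4:
  f(2.643496) = -0.011928
  f(2.645770) = 0.000100
  x_5 = 2.645770 - 0.000100×(2.645770 - 2.643496)/(0.000100 - (-0.011928))
       = 2.645751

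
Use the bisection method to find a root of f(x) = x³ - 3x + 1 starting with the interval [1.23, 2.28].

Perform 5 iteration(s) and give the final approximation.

f(x) = x³ - 3x + 1
Initial interval: [1.23, 2.28]

Iteration 1:
  c_1 = (1.230000 + 2.280000)/2 = 1.755000
  f(c_1) = f(1.755000) = 1.140444
  f(a) × f(c) < 0, new interval: [1.230000, 1.755000]
Iteration 2:
  c_2 = (1.230000 + 1.755000)/2 = 1.492500
  f(c_2) = f(1.492500) = -0.152872
  f(a) × f(c) ≥ 0, new interval: [1.492500, 1.755000]
Iteration 3:
  c_3 = (1.492500 + 1.755000)/2 = 1.623750
  f(c_3) = f(1.623750) = 0.409871
  f(a) × f(c) < 0, new interval: [1.492500, 1.623750]
Iteration 4:
  c_4 = (1.492500 + 1.623750)/2 = 1.558125
  f(c_4) = f(1.558125) = 0.108368
  f(a) × f(c) < 0, new interval: [1.492500, 1.558125]
Iteration 5:
  c_5 = (1.492500 + 1.558125)/2 = 1.525313
  f(c_5) = f(1.525313) = -0.027179
  f(a) × f(c) ≥ 0, new interval: [1.525313, 1.558125]

After 5 iteration(s), the approximation is c_5 = 1.525313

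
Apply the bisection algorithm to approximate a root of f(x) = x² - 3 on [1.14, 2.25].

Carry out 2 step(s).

f(x) = x² - 3
Initial interval: [1.14, 2.25]

Iteration 1:
  c_1 = (1.140000 + 2.250000)/2 = 1.695000
  f(c_1) = f(1.695000) = -0.126975
  f(a) × f(c) ≥ 0, new interval: [1.695000, 2.250000]
Iteration 2:
  c_2 = (1.695000 + 2.250000)/2 = 1.972500
  f(c_2) = f(1.972500) = 0.890756
  f(a) × f(c) < 0, new interval: [1.695000, 1.972500]

After 2 iteration(s), the approximation is c_2 = 1.972500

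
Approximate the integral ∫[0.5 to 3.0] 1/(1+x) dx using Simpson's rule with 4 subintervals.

f(x) = 1/(1+x)
a = 0.5, b = 3.0, n = 4
h = (b - a)/n = 0.625000

Simpson's rule: (h/3)[f(x₀) + 4f(x₁) + 2f(x₂) + ... + f(xₙ)]

x_0 = 0.5000, f(x_0) = 0.666667, coefficient = 1
x_1 = 1.1250, f(x_1) = 0.470588, coefficient = 4
x_2 = 1.7500, f(x_2) = 0.363636, coefficient = 2
x_3 = 2.3750, f(x_3) = 0.296296, coefficient = 4
x_4 = 3.0000, f(x_4) = 0.250000, coefficient = 1

I ≈ (0.625000/3) × 4.711478 = 0.981558
Exact value: 0.980829
Error: 0.000729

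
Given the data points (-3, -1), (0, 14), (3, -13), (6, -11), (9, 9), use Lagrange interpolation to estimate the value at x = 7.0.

Lagrange interpolation formula:
P(x) = Σ yᵢ × Lᵢ(x)
where Lᵢ(x) = Π_{j≠i} (x - xⱼ)/(xᵢ - xⱼ)

L_0(7.0) = (7.0 - 0)/(-3 - 0) × (7.0 - 3)/(-3 - 3) × (7.0 - 6)/(-3 - 6) × (7.0 - 9)/(-3 - 9) = -0.028807
L_1(7.0) = (7.0 - (-3))/(0 - (-3)) × (7.0 - 3)/(0 - 3) × (7.0 - 6)/(0 - 6) × (7.0 - 9)/(0 - 9) = 0.164609
L_2(7.0) = (7.0 - (-3))/(3 - (-3)) × (7.0 - 0)/(3 - 0) × (7.0 - 6)/(3 - 6) × (7.0 - 9)/(3 - 9) = -0.432099
L_3(7.0) = (7.0 - (-3))/(6 - (-3)) × (7.0 - 0)/(6 - 0) × (7.0 - 3)/(6 - 3) × (7.0 - 9)/(6 - 9) = 1.152263
L_4(7.0) = (7.0 - (-3))/(9 - (-3)) × (7.0 - 0)/(9 - 0) × (7.0 - 3)/(9 - 3) × (7.0 - 6)/(9 - 6) = 0.144033

P(7.0) = (-1)×L_0(7.0) + 14×L_1(7.0) + (-13)×L_2(7.0) + (-11)×L_3(7.0) + 9×L_4(7.0)
P(7.0) = -3.427984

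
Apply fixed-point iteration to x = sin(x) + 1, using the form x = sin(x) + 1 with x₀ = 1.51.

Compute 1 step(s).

Equation: x = sin(x) + 1
Fixed-point form: x = sin(x) + 1
x₀ = 1.51

x_1 = g(1.510000) = 1.998152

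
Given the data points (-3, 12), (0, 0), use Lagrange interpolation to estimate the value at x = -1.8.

Lagrange interpolation formula:
P(x) = Σ yᵢ × Lᵢ(x)
where Lᵢ(x) = Π_{j≠i} (x - xⱼ)/(xᵢ - xⱼ)

L_0(-1.8) = (-1.8 - 0)/(-3 - 0) = 0.600000
L_1(-1.8) = (-1.8 - (-3))/(0 - (-3)) = 0.400000

P(-1.8) = 12×L_0(-1.8) + 0×L_1(-1.8)
P(-1.8) = 7.200000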